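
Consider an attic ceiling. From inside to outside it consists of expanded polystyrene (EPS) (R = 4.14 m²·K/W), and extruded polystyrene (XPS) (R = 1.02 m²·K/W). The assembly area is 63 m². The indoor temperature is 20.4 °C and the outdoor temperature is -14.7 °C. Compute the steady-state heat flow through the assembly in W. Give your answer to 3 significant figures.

R_total = 4.14 + 1.02 = 5.16 m²·K/W
Q = A·ΔT/R = 63 × (20.4 − (-14.7)) / 5.16 = 428.5 W

429 W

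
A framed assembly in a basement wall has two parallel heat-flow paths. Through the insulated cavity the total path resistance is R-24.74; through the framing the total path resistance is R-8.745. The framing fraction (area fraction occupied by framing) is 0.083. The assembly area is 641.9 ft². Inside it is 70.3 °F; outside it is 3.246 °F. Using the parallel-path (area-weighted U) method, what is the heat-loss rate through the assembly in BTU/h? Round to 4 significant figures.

2004 BTU/h

U_eff = 0.917/24.74 + 0.083/8.745 = 0.037065 + 0.0094911 = 0.046557
R_eff = 1/U_eff = 21.479 ft²·°F·h/BTU
Q = 641.9 × (70.3 − 3.246) / 21.479 = 2003.9 BTU/h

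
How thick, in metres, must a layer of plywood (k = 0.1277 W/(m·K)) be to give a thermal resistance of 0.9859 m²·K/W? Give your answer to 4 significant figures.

L = R·k = 0.9859 × 0.1277 = 0.1259 m

0.1259 m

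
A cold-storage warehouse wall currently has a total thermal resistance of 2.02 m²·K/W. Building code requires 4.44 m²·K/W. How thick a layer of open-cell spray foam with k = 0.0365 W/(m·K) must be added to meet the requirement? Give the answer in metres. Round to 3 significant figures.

0.0883 m

ΔR = 4.44 − 2.02 = 2.42 m²·K/W
L = ΔR × k = 2.42 × 0.0365 = 0.08833 m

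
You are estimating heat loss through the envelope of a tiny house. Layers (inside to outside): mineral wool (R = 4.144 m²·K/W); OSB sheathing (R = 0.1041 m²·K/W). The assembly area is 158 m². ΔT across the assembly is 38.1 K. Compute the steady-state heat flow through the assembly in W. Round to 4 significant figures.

1417 W

R_total = 4.144 + 0.1041 = 4.2481 m²·K/W
Q = A·ΔT/R = 158 × 38.1 / 4.2481 = 1417.1 W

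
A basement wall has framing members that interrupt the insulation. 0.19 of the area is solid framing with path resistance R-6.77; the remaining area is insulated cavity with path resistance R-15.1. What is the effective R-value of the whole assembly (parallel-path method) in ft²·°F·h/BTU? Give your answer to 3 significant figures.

12.2 ft²·°F·h/BTU

U_eff = 0.81/15.1 + 0.19/6.77 = 0.05364 + 0.02806 = 0.08171
R_eff = 1/U_eff = 12.24 ft²·°F·h/BTU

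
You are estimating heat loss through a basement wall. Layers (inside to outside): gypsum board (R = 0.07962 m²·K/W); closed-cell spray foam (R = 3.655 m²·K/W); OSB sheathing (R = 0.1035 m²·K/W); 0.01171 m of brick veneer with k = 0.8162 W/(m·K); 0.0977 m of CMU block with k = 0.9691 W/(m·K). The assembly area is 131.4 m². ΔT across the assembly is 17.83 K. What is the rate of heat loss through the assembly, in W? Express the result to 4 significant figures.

0.01171/0.8162 = 0.014347
0.0977/0.9691 = 0.10082
R_total = 0.07962 + 3.655 + 0.1035 + 0.014347 + 0.10082 = 3.9533 m²·K/W
Q = A·ΔT/R = 131.4 × 17.83 / 3.9533 = 592.64 W

592.6 W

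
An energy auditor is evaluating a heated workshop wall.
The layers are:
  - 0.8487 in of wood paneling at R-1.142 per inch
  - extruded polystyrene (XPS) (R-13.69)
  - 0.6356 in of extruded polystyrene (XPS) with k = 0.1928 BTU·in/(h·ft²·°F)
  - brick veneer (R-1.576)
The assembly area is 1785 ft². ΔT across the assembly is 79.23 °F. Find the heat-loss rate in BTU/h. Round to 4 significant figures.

7241 BTU/h

0.8487 × 1.142 = 0.96922
0.6356/0.1928 = 3.2967
R_total = 0.96922 + 13.69 + 3.2967 + 1.576 = 19.532 ft²·°F·h/BTU
Q = A·ΔT/R = 1785 × 79.23 / 19.532 = 7240.7 BTU/h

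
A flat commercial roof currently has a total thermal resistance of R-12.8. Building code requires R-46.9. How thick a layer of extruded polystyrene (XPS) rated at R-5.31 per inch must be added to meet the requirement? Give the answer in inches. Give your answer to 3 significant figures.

6.42 in

ΔR = 46.9 − 12.8 = 34.1 ft²·°F·h/BTU
L = ΔR / (R/in) = 34.1/5.31 = 6.422 in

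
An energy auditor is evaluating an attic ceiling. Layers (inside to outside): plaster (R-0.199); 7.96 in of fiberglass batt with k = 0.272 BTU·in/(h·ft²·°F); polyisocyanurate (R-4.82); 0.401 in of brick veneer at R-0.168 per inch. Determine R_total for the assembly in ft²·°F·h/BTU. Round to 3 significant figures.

7.96/0.272 = 29.26
0.401 × 0.168 = 0.06737
R_total = 0.199 + 29.26 + 4.82 + 0.06737 = 34.35 ft²·°F·h/BTU

34.4 ft²·°F·h/BTU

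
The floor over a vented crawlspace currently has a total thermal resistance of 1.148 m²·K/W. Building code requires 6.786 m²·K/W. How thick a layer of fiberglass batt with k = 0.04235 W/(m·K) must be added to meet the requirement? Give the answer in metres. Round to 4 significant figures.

0.2388 m

ΔR = 6.786 − 1.148 = 5.638 m²·K/W
L = ΔR × k = 5.638 × 0.04235 = 0.23877 m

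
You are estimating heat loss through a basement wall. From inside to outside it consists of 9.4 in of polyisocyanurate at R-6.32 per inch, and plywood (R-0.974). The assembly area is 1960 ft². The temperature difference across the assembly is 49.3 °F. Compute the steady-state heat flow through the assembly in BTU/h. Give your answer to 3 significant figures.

1600 BTU/h

9.4 × 6.32 = 59.41
R_total = 59.41 + 0.974 = 60.38 ft²·°F·h/BTU
Q = A·ΔT/R = 1960 × 49.3 / 60.38 = 1600 BTU/h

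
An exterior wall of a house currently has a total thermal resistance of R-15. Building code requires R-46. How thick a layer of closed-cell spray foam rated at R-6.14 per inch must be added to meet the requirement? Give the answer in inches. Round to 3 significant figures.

ΔR = 46 − 15 = 31 ft²·°F·h/BTU
L = ΔR / (R/in) = 31/6.14 = 5.049 in

5.05 in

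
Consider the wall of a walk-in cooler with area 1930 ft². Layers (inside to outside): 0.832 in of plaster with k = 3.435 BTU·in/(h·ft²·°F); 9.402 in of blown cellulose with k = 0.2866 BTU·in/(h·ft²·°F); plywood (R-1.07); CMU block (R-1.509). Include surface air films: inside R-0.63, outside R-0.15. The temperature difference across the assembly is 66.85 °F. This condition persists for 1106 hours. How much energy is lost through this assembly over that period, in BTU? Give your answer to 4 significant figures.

3920000 BTU

0.832/3.435 = 0.24221
9.402/0.2866 = 32.805
R_total = 0.63 + 0.24221 + 32.805 + 1.07 + 1.509 + 0.15 = 36.407 ft²·°F·h/BTU
Q = 1930 × 66.85 / 36.407 = 3543.9 BTU/h
E = 3543.9 × 1106 = 3919500 BTU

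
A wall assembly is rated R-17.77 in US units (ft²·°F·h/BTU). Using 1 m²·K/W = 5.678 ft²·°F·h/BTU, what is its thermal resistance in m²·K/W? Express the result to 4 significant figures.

R_SI = 17.77/5.678 = 3.1296

3.130 m²·K/W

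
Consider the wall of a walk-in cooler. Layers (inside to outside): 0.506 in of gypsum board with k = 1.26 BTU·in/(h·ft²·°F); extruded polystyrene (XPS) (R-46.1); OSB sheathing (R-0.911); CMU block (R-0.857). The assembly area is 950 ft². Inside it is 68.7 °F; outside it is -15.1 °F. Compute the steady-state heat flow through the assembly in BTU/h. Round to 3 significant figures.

1650 BTU/h

0.506/1.26 = 0.4016
R_total = 0.4016 + 46.1 + 0.911 + 0.857 = 48.27 ft²·°F·h/BTU
Q = A·ΔT/R = 950 × (68.7 − (-15.1)) / 48.27 = 1649 BTU/h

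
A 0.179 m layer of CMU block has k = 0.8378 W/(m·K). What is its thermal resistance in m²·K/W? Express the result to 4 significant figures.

0.2137 m²·K/W

R = L/k = 0.179/0.8378 = 0.21365 m²·K/W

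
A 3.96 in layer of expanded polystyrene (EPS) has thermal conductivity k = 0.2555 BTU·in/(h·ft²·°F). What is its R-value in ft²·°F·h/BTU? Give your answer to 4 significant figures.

R = L/k = 3.96/0.2555 = 15.499 ft²·°F·h/BTU

15.50 ft²·°F·h/BTU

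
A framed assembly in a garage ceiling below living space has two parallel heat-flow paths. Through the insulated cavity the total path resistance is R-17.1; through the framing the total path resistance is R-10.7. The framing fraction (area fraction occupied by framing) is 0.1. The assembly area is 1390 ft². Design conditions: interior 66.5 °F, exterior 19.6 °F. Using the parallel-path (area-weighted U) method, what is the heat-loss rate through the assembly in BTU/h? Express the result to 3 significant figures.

4040 BTU/h

U_eff = 0.9/17.1 + 0.1/10.7 = 0.05263 + 0.009346 = 0.06198
R_eff = 1/U_eff = 16.13 ft²·°F·h/BTU
Q = 1390 × (66.5 − 19.6) / 16.13 = 4040 BTU/h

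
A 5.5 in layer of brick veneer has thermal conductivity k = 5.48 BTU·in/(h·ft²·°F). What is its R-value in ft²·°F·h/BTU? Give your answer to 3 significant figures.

1.00 ft²·°F·h/BTU

R = L/k = 5.5/5.48 = 1.004 ft²·°F·h/BTU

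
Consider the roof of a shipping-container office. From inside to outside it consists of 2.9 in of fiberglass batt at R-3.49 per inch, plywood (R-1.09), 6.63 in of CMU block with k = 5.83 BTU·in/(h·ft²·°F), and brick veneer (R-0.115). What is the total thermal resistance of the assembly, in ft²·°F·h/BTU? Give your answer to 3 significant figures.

12.5 ft²·°F·h/BTU

2.9 × 3.49 = 10.12
6.63/5.83 = 1.137
R_total = 10.12 + 1.09 + 1.137 + 0.115 = 12.46 ft²·°F·h/BTU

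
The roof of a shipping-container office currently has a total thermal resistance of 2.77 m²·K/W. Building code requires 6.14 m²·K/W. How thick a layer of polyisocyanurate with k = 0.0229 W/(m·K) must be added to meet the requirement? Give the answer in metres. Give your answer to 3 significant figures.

0.0772 m

ΔR = 6.14 − 2.77 = 3.37 m²·K/W
L = ΔR × k = 3.37 × 0.0229 = 0.07717 m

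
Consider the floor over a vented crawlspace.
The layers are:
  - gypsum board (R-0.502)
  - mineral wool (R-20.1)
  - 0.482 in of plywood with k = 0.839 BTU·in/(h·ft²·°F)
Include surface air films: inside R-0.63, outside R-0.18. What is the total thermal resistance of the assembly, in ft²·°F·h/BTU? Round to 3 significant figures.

0.482/0.839 = 0.5745
R_total = 0.63 + 0.502 + 20.1 + 0.5745 + 0.18 = 21.99 ft²·°F·h/BTU

22.0 ft²·°F·h/BTU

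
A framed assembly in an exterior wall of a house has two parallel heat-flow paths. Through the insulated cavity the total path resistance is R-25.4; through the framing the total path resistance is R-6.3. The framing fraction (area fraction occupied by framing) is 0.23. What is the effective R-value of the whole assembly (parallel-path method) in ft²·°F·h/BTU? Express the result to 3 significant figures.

U_eff = 0.77/25.4 + 0.23/6.3 = 0.03031 + 0.03651 = 0.06682
R_eff = 1/U_eff = 14.96 ft²·°F·h/BTU

15.0 ft²·°F·h/BTU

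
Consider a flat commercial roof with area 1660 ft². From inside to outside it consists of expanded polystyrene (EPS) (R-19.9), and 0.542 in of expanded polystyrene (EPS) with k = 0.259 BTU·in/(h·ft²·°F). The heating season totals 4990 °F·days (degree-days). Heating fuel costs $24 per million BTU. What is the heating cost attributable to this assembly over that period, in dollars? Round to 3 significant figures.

0.542/0.259 = 2.093
R_total = 19.9 + 2.093 = 21.99 ft²·°F·h/BTU
E = A × HDD × 24 / R = 1660 × 4990 × 24 / 21.99 = 9039000 BTU
Cost = 9039000/10⁶ × 24 = $216.9

217 dollars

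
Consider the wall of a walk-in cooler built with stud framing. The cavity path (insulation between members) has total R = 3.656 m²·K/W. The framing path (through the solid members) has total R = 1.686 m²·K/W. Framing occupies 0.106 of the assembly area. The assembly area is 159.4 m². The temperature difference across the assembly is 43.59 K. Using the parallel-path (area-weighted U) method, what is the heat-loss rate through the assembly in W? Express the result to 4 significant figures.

2136 W

U_eff = 0.894/3.656 + 0.106/1.686 = 0.24453 + 0.062871 = 0.3074
R_eff = 1/U_eff = 3.2531 m²·K/W
Q = 159.4 × 43.59 / 3.2531 = 2135.9 W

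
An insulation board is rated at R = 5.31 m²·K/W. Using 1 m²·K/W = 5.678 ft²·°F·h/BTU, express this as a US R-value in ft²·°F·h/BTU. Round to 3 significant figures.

R_US = 5.31 × 5.678 = 30.15

30.2 ft²·°F·h/BTU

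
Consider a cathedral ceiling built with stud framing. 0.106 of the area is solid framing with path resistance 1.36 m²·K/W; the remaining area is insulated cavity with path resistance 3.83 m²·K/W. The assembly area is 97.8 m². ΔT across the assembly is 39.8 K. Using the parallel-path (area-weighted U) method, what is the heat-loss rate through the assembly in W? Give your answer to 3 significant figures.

1210 W

U_eff = 0.894/3.83 + 0.106/1.36 = 0.2334 + 0.07794 = 0.3114
R_eff = 1/U_eff = 3.212 m²·K/W
Q = 97.8 × 39.8 / 3.212 = 1212 W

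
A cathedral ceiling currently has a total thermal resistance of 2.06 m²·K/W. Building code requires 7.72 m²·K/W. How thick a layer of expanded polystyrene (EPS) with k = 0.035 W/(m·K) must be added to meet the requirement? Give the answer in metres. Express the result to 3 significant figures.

0.198 m

ΔR = 7.72 − 2.06 = 5.66 m²·K/W
L = ΔR × k = 5.66 × 0.035 = 0.1981 m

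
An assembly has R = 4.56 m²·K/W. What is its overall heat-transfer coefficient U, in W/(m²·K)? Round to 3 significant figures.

0.219 W/(m²·K)

U = 1/R = 1/4.56 = 0.2193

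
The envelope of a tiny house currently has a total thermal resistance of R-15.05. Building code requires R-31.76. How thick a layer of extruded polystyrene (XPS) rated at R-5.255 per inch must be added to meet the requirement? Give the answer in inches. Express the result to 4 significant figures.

3.180 in

ΔR = 31.76 − 15.05 = 16.71 ft²·°F·h/BTU
L = ΔR / (R/in) = 16.71/5.255 = 3.1798 in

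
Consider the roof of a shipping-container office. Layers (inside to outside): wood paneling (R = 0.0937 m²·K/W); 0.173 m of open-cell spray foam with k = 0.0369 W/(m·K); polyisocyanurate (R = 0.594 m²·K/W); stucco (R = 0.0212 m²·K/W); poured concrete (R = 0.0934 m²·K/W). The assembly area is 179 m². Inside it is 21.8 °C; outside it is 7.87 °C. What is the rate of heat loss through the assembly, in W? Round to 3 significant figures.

0.173/0.0369 = 4.688
R_total = 0.0937 + 4.688 + 0.594 + 0.0212 + 0.0934 = 5.491 m²·K/W
Q = A·ΔT/R = 179 × (21.8 − 7.87) / 5.491 = 454.1 W

454 W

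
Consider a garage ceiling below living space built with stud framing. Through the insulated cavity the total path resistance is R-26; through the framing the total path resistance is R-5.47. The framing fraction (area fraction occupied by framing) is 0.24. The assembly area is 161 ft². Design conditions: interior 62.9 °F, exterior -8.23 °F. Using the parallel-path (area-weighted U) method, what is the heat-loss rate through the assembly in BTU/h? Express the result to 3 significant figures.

U_eff = 0.76/26 + 0.24/5.47 = 0.02923 + 0.04388 = 0.07311
R_eff = 1/U_eff = 13.68 ft²·°F·h/BTU
Q = 161 × (62.9 − (-8.23)) / 13.68 = 837.2 BTU/h

837 BTU/h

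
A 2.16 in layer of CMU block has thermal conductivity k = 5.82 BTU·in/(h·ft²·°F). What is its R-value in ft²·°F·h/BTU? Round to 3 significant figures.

0.371 ft²·°F·h/BTU

R = L/k = 2.16/5.82 = 0.3711 ft²·°F·h/BTU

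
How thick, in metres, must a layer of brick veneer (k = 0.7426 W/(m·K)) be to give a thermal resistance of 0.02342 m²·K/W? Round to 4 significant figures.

0.01739 m

L = R·k = 0.02342 × 0.7426 = 0.017392 m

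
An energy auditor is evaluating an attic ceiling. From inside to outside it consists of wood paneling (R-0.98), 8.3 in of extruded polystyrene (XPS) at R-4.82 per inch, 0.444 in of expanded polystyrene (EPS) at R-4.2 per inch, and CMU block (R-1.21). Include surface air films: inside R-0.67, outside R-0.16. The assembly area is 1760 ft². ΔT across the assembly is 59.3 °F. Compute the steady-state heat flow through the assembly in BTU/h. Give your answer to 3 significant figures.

8.3 × 4.82 = 40.01
0.444 × 4.2 = 1.865
R_total = 0.67 + 0.98 + 40.01 + 1.865 + 1.21 + 0.16 = 44.89 ft²·°F·h/BTU
Q = A·ΔT/R = 1760 × 59.3 / 44.89 = 2325 BTU/h

2320 BTU/h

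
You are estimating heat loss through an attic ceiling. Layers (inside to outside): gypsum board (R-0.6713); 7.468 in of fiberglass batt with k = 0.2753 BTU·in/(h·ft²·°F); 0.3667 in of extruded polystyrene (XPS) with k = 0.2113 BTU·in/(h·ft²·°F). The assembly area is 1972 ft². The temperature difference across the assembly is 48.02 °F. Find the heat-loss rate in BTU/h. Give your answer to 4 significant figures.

3206 BTU/h

7.468/0.2753 = 27.127
0.3667/0.2113 = 1.7354
R_total = 0.6713 + 27.127 + 1.7354 = 29.534 ft²·°F·h/BTU
Q = A·ΔT/R = 1972 × 48.02 / 29.534 = 3206.4 BTU/h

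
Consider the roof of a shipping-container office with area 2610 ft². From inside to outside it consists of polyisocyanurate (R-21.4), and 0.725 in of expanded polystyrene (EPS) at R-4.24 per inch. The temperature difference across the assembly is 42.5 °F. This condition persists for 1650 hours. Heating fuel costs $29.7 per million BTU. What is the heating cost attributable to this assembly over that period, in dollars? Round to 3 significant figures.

0.725 × 4.24 = 3.074
R_total = 21.4 + 3.074 = 24.47 ft²·°F·h/BTU
Q = 2610 × 42.5 / 24.47 = 4532 BTU/h
E = 4532 × 1650 = 7478000 BTU
Cost = 7478000/10⁶ × 29.7 = $222.1

222 dollars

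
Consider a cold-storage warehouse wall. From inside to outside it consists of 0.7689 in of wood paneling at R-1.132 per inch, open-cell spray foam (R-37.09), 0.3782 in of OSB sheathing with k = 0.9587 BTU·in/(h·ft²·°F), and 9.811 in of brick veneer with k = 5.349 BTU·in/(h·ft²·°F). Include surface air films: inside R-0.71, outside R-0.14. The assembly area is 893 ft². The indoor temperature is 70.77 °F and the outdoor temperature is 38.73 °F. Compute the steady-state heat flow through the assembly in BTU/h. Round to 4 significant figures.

697.2 BTU/h

0.7689 × 1.132 = 0.87039
0.3782/0.9587 = 0.39449
9.811/5.349 = 1.8342
R_total = 0.71 + 0.87039 + 37.09 + 0.39449 + 1.8342 + 0.14 = 41.039 ft²·°F·h/BTU
Q = A·ΔT/R = 893 × (70.77 − 38.73) / 41.039 = 697.18 BTU/h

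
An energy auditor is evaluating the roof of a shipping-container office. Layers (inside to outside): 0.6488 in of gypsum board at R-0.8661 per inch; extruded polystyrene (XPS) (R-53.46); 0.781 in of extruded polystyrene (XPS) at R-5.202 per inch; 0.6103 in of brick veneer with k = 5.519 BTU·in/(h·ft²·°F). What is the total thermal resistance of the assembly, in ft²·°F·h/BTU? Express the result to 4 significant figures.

0.6488 × 0.8661 = 0.56193
0.781 × 5.202 = 4.0628
0.6103/5.519 = 0.11058
R_total = 0.56193 + 53.46 + 4.0628 + 0.11058 = 58.195 ft²·°F·h/BTU

58.20 ft²·°F·h/BTU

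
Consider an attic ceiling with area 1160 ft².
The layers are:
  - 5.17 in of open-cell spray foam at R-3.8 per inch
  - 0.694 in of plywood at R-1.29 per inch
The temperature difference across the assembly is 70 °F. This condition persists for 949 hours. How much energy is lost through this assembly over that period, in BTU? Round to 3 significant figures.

3750000 BTU

5.17 × 3.8 = 19.65
0.694 × 1.29 = 0.8953
R_total = 19.65 + 0.8953 = 20.54 ft²·°F·h/BTU
Q = 1160 × 70 / 20.54 = 3953 BTU/h
E = 3953 × 949 = 3751000 BTU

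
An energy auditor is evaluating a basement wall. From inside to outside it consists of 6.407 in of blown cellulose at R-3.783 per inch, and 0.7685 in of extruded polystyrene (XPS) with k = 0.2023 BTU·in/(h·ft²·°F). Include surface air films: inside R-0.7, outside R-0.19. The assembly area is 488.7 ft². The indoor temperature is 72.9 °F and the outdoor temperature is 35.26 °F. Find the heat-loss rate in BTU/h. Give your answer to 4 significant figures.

6.407 × 3.783 = 24.238
0.7685/0.2023 = 3.7988
R_total = 0.7 + 24.238 + 3.7988 + 0.19 = 28.926 ft²·°F·h/BTU
Q = A·ΔT/R = 488.7 × (72.9 − 35.26) / 28.926 = 635.91 BTU/h

635.9 BTU/h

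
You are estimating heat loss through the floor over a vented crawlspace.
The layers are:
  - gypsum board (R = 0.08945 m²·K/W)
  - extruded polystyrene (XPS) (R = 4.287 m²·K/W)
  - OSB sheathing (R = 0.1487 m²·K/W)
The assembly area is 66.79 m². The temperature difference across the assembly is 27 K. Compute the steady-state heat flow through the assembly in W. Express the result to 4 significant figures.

398.5 W

R_total = 0.08945 + 4.287 + 0.1487 = 4.5252 m²·K/W
Q = A·ΔT/R = 66.79 × 27 / 4.5252 = 398.51 W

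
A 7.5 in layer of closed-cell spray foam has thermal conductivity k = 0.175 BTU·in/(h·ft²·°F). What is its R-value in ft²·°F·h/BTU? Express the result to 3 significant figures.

R = L/k = 7.5/0.175 = 42.86 ft²·°F·h/BTU

42.9 ft²·°F·h/BTU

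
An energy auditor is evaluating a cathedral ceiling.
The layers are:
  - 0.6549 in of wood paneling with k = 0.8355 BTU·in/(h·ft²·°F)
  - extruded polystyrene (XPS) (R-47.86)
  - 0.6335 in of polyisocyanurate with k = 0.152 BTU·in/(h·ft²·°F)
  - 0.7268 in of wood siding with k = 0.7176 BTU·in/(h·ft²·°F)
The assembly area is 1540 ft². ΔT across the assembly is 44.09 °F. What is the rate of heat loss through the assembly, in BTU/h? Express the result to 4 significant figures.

0.6549/0.8355 = 0.78384
0.6335/0.152 = 4.1678
0.7268/0.7176 = 1.0128
R_total = 0.78384 + 47.86 + 4.1678 + 1.0128 = 53.824 ft²·°F·h/BTU
Q = A·ΔT/R = 1540 × 44.09 / 53.824 = 1261.5 BTU/h

1261 BTU/h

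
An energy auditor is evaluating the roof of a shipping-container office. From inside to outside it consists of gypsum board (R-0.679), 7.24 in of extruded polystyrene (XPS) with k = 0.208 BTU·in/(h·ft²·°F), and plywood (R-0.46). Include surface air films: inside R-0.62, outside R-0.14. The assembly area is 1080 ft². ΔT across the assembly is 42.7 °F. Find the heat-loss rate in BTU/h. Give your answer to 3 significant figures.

7.24/0.208 = 34.81
R_total = 0.62 + 0.679 + 34.81 + 0.46 + 0.14 = 36.71 ft²·°F·h/BTU
Q = A·ΔT/R = 1080 × 42.7 / 36.71 = 1256 BTU/h

1260 BTU/h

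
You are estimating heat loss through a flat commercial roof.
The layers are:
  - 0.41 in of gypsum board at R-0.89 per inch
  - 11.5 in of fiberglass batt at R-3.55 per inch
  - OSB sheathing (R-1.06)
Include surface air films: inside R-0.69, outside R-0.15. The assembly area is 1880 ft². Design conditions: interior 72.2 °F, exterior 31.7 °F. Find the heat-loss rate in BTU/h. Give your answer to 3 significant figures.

0.41 × 0.89 = 0.3649
11.5 × 3.55 = 40.82
R_total = 0.69 + 0.3649 + 40.82 + 1.06 + 0.15 = 43.09 ft²·°F·h/BTU
Q = A·ΔT/R = 1880 × (72.2 − 31.7) / 43.09 = 1767 BTU/h

1770 BTU/h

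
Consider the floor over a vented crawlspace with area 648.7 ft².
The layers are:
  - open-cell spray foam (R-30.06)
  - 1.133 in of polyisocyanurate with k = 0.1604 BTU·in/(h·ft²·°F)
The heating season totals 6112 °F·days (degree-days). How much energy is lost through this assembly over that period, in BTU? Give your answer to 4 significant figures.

2563000 BTU

1.133/0.1604 = 7.0636
R_total = 30.06 + 7.0636 = 37.124 ft²·°F·h/BTU
E = A × HDD × 24 / R = 648.7 × 6112 × 24 / 37.124 = 2563200 BTU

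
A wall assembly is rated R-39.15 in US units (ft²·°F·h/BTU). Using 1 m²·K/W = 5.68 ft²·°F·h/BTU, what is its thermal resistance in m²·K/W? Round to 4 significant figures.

R_SI = 39.15/5.68 = 6.8926

6.893 m²·K/W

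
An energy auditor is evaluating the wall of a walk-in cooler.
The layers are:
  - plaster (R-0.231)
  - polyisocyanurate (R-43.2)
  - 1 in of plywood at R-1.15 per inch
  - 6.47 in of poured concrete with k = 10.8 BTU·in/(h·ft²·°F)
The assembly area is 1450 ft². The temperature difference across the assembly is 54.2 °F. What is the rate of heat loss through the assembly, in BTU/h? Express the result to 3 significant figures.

1740 BTU/h

1 × 1.15 = 1.15
6.47/10.8 = 0.5991
R_total = 0.231 + 43.2 + 1.15 + 0.5991 = 45.18 ft²·°F·h/BTU
Q = A·ΔT/R = 1450 × 54.2 / 45.18 = 1739 BTU/h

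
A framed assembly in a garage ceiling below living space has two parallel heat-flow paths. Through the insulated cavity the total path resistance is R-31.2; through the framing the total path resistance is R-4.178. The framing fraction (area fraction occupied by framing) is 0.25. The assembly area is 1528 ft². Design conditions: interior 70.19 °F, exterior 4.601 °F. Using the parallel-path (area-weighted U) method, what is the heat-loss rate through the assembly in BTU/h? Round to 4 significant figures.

U_eff = 0.75/31.2 + 0.25/4.178 = 0.024038 + 0.059837 = 0.083876
R_eff = 1/U_eff = 11.922 ft²·°F·h/BTU
Q = 1528 × (70.19 − 4.601) / 11.922 = 8406 BTU/h

8406 BTU/h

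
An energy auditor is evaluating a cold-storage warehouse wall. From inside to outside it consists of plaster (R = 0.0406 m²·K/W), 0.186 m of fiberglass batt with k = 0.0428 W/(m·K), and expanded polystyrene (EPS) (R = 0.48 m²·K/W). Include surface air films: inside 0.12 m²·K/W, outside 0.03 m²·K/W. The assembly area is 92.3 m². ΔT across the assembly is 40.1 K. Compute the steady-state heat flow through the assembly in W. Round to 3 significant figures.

0.186/0.0428 = 4.346
R_total = 0.12 + 0.0406 + 4.346 + 0.48 + 0.03 = 5.016 m²·K/W
Q = A·ΔT/R = 92.3 × 40.1 / 5.016 = 737.8 W

738 W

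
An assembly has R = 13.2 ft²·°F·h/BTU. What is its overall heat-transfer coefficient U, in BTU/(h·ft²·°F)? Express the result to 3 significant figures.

U = 1/R = 1/13.2 = 0.07576

0.0758 BTU/(h·ft²·°F)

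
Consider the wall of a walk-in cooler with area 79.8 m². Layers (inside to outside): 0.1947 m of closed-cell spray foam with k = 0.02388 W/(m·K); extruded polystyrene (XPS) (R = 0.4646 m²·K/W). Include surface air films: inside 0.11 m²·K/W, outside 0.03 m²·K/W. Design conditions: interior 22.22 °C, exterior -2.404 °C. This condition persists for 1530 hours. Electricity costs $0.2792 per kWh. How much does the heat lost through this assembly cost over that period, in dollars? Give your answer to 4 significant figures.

95.85 dollars

0.1947/0.02388 = 8.1533
R_total = 0.11 + 8.1533 + 0.4646 + 0.03 = 8.7579 m²·K/W
Q = 79.8 × (22.22 − (-2.404)) / 8.7579 = 224.37 W
E = 224.37 W × 1530 h / 1000 = 343.28 kWh
Cost = 343.28 × 0.2792 = $95.845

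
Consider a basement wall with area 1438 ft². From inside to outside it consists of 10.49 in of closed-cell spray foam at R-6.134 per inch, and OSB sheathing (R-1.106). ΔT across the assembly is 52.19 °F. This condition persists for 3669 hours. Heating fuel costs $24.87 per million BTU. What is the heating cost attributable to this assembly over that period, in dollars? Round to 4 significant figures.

104.6 dollars

10.49 × 6.134 = 64.346
R_total = 64.346 + 1.106 = 65.452 ft²·°F·h/BTU
Q = 1438 × 52.19 / 65.452 = 1146.6 BTU/h
E = 1146.6 × 3669 = 4207000 BTU
Cost = 4207000/10⁶ × 24.87 = $104.63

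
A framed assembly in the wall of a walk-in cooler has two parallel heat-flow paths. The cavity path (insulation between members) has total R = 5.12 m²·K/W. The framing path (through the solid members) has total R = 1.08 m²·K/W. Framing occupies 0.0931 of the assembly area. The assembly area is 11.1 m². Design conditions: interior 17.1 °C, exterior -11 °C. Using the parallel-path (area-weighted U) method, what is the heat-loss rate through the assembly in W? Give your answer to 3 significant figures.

82.1 W

U_eff = 0.9069/5.12 + 0.0931/1.08 = 0.1771 + 0.0862 = 0.2633
R_eff = 1/U_eff = 3.797 m²·K/W
Q = 11.1 × (17.1 − (-11)) / 3.797 = 82.14 W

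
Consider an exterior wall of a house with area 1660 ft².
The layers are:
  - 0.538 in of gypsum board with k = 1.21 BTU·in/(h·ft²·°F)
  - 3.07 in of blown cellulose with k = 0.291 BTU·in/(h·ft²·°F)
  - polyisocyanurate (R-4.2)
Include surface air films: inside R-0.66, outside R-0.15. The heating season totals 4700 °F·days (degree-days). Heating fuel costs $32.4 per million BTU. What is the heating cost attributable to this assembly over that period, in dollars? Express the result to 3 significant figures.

379 dollars

0.538/1.21 = 0.4446
3.07/0.291 = 10.55
R_total = 0.66 + 0.4446 + 10.55 + 4.2 + 0.15 = 16 ft²·°F·h/BTU
E = A × HDD × 24 / R = 1660 × 4700 × 24 / 16 = 11700000 BTU
Cost = 11700000/10⁶ × 32.4 = $379.1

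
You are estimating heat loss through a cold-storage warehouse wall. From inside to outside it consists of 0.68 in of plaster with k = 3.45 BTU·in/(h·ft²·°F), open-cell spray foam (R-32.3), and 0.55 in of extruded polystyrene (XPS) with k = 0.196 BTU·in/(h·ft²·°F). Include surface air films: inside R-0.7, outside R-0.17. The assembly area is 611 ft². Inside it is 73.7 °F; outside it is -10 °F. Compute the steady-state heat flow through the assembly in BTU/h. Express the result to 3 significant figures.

1410 BTU/h

0.68/3.45 = 0.1971
0.55/0.196 = 2.806
R_total = 0.7 + 0.1971 + 32.3 + 2.806 + 0.17 = 36.17 ft²·°F·h/BTU
Q = A·ΔT/R = 611 × (73.7 − (-10)) / 36.17 = 1414 BTU/h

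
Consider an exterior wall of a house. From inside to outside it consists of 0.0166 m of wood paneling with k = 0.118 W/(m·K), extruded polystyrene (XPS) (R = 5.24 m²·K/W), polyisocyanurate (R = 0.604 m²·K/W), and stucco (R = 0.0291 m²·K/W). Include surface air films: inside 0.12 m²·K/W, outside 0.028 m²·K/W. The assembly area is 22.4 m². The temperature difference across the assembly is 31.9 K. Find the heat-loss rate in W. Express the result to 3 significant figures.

116 W

0.0166/0.118 = 0.1407
R_total = 0.12 + 0.1407 + 5.24 + 0.604 + 0.0291 + 0.028 = 6.162 m²·K/W
Q = A·ΔT/R = 22.4 × 31.9 / 6.162 = 116 W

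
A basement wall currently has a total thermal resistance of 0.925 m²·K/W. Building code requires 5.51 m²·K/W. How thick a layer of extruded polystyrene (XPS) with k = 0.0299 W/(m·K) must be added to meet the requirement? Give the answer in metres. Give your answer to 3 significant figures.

ΔR = 5.51 − 0.925 = 4.585 m²·K/W
L = ΔR × k = 4.585 × 0.0299 = 0.1371 m

0.137 m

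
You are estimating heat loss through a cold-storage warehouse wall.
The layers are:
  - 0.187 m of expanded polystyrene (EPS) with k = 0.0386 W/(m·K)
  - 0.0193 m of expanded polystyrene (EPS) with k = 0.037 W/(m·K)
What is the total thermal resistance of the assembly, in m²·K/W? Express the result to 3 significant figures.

5.37 m²·K/W

0.187/0.0386 = 4.845
0.0193/0.037 = 0.5216
R_total = 4.845 + 0.5216 = 5.366 m²·K/W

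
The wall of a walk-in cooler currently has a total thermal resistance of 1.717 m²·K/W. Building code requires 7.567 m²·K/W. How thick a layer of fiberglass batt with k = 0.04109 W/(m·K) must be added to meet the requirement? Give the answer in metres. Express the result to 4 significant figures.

0.2404 m

ΔR = 7.567 − 1.717 = 5.85 m²·K/W
L = ΔR × k = 5.85 × 0.04109 = 0.24038 m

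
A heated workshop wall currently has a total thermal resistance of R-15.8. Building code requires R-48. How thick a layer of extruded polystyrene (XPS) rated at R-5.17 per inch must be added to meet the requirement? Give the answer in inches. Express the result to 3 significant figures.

ΔR = 48 − 15.8 = 32.2 ft²·°F·h/BTU
L = ΔR / (R/in) = 32.2/5.17 = 6.228 in

6.23 in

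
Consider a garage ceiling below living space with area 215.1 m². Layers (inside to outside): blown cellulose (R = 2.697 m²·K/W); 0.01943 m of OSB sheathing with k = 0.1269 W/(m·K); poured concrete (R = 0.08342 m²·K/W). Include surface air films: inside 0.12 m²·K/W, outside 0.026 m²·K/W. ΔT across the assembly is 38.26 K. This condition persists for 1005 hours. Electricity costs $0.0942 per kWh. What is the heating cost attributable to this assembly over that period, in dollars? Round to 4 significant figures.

0.01943/0.1269 = 0.15311
R_total = 0.12 + 2.697 + 0.15311 + 0.08342 + 0.026 = 3.0795 m²·K/W
Q = 215.1 × 38.26 / 3.0795 = 2672.4 W
E = 2672.4 W × 1005 h / 1000 = 2685.8 kWh
Cost = 2685.8 × 0.0942 = $253

253.0 dollars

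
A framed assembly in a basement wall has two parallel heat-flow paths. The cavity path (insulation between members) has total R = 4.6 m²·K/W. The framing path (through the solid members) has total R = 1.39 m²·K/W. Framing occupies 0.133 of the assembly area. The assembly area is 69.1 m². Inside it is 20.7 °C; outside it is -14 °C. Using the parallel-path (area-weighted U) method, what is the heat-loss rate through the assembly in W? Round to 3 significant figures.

681 W

U_eff = 0.867/4.6 + 0.133/1.39 = 0.1885 + 0.09568 = 0.2842
R_eff = 1/U_eff = 3.519 m²·K/W
Q = 69.1 × (20.7 − (-14)) / 3.519 = 681.4 W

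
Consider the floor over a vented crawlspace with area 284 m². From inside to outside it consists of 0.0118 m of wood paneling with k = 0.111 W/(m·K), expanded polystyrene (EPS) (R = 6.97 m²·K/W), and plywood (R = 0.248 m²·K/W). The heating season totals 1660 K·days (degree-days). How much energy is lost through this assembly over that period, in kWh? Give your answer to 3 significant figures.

1540 kWh

0.0118/0.111 = 0.1063
R_total = 0.1063 + 6.97 + 0.248 = 7.324 m²·K/W
E = A × HDD × 24 / R / 1000 = 284 × 1660 × 24 / 7.324 / 1000 = 1545 kWh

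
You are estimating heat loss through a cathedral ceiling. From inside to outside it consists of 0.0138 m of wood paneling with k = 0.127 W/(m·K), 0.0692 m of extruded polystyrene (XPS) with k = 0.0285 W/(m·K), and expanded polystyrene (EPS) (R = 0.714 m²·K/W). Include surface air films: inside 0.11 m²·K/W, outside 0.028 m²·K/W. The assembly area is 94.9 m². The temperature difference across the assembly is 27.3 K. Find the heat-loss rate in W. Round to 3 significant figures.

765 W

0.0138/0.127 = 0.1087
0.0692/0.0285 = 2.428
R_total = 0.11 + 0.1087 + 2.428 + 0.714 + 0.028 = 3.389 m²·K/W
Q = A·ΔT/R = 94.9 × 27.3 / 3.389 = 764.5 W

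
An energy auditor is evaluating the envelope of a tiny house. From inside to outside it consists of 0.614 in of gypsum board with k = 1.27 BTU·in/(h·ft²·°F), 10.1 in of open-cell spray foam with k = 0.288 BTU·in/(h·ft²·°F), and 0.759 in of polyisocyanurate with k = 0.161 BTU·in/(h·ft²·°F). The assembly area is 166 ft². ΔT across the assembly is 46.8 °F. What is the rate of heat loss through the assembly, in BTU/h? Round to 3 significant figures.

193 BTU/h

0.614/1.27 = 0.4835
10.1/0.288 = 35.07
0.759/0.161 = 4.714
R_total = 0.4835 + 35.07 + 4.714 = 40.27 ft²·°F·h/BTU
Q = A·ΔT/R = 166 × 46.8 / 40.27 = 192.9 BTU/h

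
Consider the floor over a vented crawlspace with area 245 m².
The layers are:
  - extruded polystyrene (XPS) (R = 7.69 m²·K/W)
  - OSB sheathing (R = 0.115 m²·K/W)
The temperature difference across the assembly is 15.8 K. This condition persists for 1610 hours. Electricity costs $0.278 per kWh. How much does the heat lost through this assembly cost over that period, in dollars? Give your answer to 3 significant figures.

222 dollars

R_total = 7.69 + 0.115 = 7.805 m²·K/W
Q = 245 × 15.8 / 7.805 = 496 W
E = 496 W × 1610 h / 1000 = 798.5 kWh
Cost = 798.5 × 0.278 = $222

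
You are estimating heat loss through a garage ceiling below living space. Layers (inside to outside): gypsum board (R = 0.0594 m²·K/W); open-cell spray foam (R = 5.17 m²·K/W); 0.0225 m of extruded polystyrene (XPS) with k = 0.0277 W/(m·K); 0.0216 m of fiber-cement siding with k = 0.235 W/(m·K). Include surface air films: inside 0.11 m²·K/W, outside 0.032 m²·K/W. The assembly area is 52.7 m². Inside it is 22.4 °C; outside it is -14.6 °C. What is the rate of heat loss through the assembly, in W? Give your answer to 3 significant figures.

311 W

0.0225/0.0277 = 0.8123
0.0216/0.235 = 0.09191
R_total = 0.11 + 0.0594 + 5.17 + 0.8123 + 0.09191 + 0.032 = 6.276 m²·K/W
Q = A·ΔT/R = 52.7 × (22.4 − (-14.6)) / 6.276 = 310.7 W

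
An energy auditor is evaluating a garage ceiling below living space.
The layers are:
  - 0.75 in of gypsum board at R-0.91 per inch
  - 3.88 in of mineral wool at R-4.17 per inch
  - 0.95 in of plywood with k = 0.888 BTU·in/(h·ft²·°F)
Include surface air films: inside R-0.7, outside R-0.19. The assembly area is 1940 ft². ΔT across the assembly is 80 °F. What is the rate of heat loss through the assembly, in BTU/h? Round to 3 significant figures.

0.75 × 0.91 = 0.6825
3.88 × 4.17 = 16.18
0.95/0.888 = 1.07
R_total = 0.7 + 0.6825 + 16.18 + 1.07 + 0.19 = 18.82 ft²·°F·h/BTU
Q = A·ΔT/R = 1940 × 80 / 18.82 = 8246 BTU/h

8250 BTU/h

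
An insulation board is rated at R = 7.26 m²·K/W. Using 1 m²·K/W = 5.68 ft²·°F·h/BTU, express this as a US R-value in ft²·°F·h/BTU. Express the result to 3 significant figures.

41.2 ft²·°F·h/BTU

R_US = 7.26 × 5.68 = 41.24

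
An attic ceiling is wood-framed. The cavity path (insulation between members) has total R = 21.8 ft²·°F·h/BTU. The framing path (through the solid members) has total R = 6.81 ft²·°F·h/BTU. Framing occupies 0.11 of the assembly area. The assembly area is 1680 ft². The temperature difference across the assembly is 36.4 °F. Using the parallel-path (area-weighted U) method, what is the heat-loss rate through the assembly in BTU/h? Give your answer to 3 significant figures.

3480 BTU/h

U_eff = 0.89/21.8 + 0.11/6.81 = 0.04083 + 0.01615 = 0.05698
R_eff = 1/U_eff = 17.55 ft²·°F·h/BTU
Q = 1680 × 36.4 / 17.55 = 3484 BTU/h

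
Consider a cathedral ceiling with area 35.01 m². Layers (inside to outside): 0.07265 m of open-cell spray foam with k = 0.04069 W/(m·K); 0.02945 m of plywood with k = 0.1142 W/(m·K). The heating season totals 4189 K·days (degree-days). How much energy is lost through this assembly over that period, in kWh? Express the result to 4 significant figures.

1723 kWh

0.07265/0.04069 = 1.7855
0.02945/0.1142 = 0.25788
R_total = 1.7855 + 0.25788 = 2.0433 m²·K/W
E = A × HDD × 24 / R / 1000 = 35.01 × 4189 × 24 / 2.0433 / 1000 = 1722.6 kWh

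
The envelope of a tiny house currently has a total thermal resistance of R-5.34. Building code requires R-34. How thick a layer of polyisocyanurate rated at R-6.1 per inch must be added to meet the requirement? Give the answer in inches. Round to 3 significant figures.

ΔR = 34 − 5.34 = 28.66 ft²·°F·h/BTU
L = ΔR / (R/in) = 28.66/6.1 = 4.698 in

4.70 in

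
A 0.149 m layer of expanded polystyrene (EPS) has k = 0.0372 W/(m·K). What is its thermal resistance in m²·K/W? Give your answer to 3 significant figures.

4.01 m²·K/W

R = L/k = 0.149/0.0372 = 4.005 m²·K/W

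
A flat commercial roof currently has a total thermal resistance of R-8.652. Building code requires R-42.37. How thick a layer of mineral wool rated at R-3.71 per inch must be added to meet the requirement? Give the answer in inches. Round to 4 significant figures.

ΔR = 42.37 − 8.652 = 33.718 ft²·°F·h/BTU
L = ΔR / (R/in) = 33.718/3.71 = 9.0884 in

9.088 in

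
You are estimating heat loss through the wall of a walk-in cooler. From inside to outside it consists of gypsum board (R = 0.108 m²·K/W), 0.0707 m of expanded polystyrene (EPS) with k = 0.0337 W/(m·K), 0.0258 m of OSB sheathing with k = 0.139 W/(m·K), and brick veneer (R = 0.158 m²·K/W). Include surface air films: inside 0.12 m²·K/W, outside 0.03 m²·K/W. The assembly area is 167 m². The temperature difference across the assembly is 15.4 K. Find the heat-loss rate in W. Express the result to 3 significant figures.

0.0707/0.0337 = 2.098
0.0258/0.139 = 0.1856
R_total = 0.12 + 0.108 + 2.098 + 0.1856 + 0.158 + 0.03 = 2.7 m²·K/W
Q = A·ΔT/R = 167 × 15.4 / 2.7 = 952.7 W

953 W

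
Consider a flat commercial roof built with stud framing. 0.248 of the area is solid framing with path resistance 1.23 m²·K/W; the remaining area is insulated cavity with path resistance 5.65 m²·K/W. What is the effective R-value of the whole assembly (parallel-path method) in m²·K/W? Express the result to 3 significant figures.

2.99 m²·K/W

U_eff = 0.752/5.65 + 0.248/1.23 = 0.1331 + 0.2016 = 0.3347
R_eff = 1/U_eff = 2.988 m²·K/W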